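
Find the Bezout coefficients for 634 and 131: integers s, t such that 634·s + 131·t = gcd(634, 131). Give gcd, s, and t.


Euclidean algorithm on (634, 131) — divide until remainder is 0:
  634 = 4 · 131 + 110
  131 = 1 · 110 + 21
  110 = 5 · 21 + 5
  21 = 4 · 5 + 1
  5 = 5 · 1 + 0
gcd(634, 131) = 1.
Track Bezout coefficients alongside the remainders: start with r₀ = 634 = a·1 + b·0 (s = 1, t = 0) and r₁ = 131 = a·0 + b·1 (s = 0, t = 1); each new remainder r_{k+1} = r_{k-1} − q_k·r_k inherits s_{k+1} = s_{k-1} − q_k·s_k, t_{k+1} = t_{k-1} − q_k·t_k, so r_k = a·s_k + b·t_k at every step:
  q = 4: r = 110, s = 1 − 4·0 = 1, t = 0 − 4·1 = -4  (check: 634·1 + 131·(-4) = 110)
  q = 1: r = 21, s = 0 − 1·1 = -1, t = 1 − 1·(-4) = 5  (check: 634·(-1) + 131·5 = 21)
  q = 5: r = 5, s = 1 − 5·(-1) = 6, t = -4 − 5·5 = -29  (check: 634·6 + 131·(-29) = 5)
  q = 4: r = 1, s = -1 − 4·6 = -25, t = 5 − 4·(-29) = 121  (check: 634·(-25) + 131·121 = 1)
The row with r = 1 (the gcd) gives the Bezout coefficients s = -25, t = 121.
Result: 634 · (-25) + 131 · (121) = 1.

gcd(634, 131) = 1; s = -25, t = 121 (check: 634·(-25) + 131·121 = 1).


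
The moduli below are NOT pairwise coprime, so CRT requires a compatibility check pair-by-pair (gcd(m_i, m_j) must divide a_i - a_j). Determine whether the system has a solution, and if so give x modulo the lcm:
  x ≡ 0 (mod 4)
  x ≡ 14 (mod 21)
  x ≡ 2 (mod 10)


Moduli 4, 21, 10 are not pairwise coprime, so CRT works modulo lcm(m_i) when all pairwise compatibility conditions hold.
Pairwise compatibility: gcd(m_i, m_j) must divide a_i - a_j for every pair.
Merge one congruence at a time:
  Start: x ≡ 0 (mod 4).
  Combine with x ≡ 14 (mod 21): gcd(4, 21) = 1; 14 - 0 = 14, which IS divisible by 1, so compatible.
    Write x = 0 + 4·t and substitute into x ≡ 14 (mod 21): 4·t ≡ 14 − 0 = 14 (mod 21).
    The inverse of 4 mod 21 is 16 (since 4·16 = 64 = 3·21 + 1), so t ≡ 16·14 = 224 ≡ 14 (mod 21).
    Then x = 0 + 4·14 = 56, valid modulo lcm(4, 21) = 84: x ≡ 56 (mod 84).
  Combine with x ≡ 2 (mod 10): gcd(84, 10) = 2; 2 - 56 = -54, which IS divisible by 2, so compatible.
    Write x = 56 + 84·t and substitute into x ≡ 2 (mod 10): 84·t ≡ 2 − 56 = -54 (mod 10).
    Divide the congruence (and modulus) by g = 2: 42·t ≡ -27 (mod 5).
    Reduce coefficients mod 5: 2·t ≡ 3 (mod 5).
    The inverse of 2 mod 5 is 3 (since 2·3 = 6 = 1·5 + 1), so t ≡ 3·3 = 9 ≡ 4 (mod 5).
    Then x = 56 + 84·4 = 392, valid modulo lcm(84, 10) = 420: x ≡ 392 (mod 420).
Verify: 392 mod 4 = 0, 392 mod 21 = 14, 392 mod 10 = 2.

x ≡ 392 (mod 420).


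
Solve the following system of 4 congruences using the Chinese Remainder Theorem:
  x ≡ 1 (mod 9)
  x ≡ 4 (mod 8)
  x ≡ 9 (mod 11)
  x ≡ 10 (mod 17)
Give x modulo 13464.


Product of moduli M = 9 · 8 · 11 · 17 = 13464.
Merge one congruence at a time:
  Start: x ≡ 1 (mod 9).
  Combine with x ≡ 4 (mod 8); new modulus lcm = 72.
    Write x = 1 + 9·t and substitute into x ≡ 4 (mod 8): 9·t ≡ 4 − 1 = 3 (mod 8).
    Reduce coefficients mod 8: 1·t ≡ 3 (mod 8).
    So t ≡ 3 (mod 8).
    Then x = 1 + 9·3 = 28, valid modulo lcm(9, 8) = 72: x ≡ 28 (mod 72).
  Combine with x ≡ 9 (mod 11); new modulus lcm = 792.
    Write x = 28 + 72·t and substitute into x ≡ 9 (mod 11): 72·t ≡ 9 − 28 = -19 (mod 11).
    Reduce coefficients mod 11: 6·t ≡ 3 (mod 11).
    The inverse of 6 mod 11 is 2 (since 6·2 = 12 = 1·11 + 1), so t ≡ 2·3 = 6 ≡ 6 (mod 11).
    Then x = 28 + 72·6 = 460, valid modulo lcm(72, 11) = 792: x ≡ 460 (mod 792).
  Combine with x ≡ 10 (mod 17); new modulus lcm = 13464.
    Write x = 460 + 792·t and substitute into x ≡ 10 (mod 17): 792·t ≡ 10 − 460 = -450 (mod 17).
    Reduce coefficients mod 17: 10·t ≡ 9 (mod 17).
    The inverse of 10 mod 17 is 12 (since 10·12 = 120 = 7·17 + 1), so t ≡ 12·9 = 108 ≡ 6 (mod 17).
    Then x = 460 + 792·6 = 5212, valid modulo lcm(792, 17) = 13464: x ≡ 5212 (mod 13464).
Verify against each original: 5212 mod 9 = 1, 5212 mod 8 = 4, 5212 mod 11 = 9, 5212 mod 17 = 10.

x ≡ 5212 (mod 13464).


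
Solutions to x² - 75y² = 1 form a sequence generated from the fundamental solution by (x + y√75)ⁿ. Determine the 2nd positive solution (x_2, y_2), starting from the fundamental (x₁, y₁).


Step 1: Find the fundamental solution (x₁, y₁) of x² - 75y² = 1.
  Expand √75 as a continued fraction. a₀ = ⌊√75⌋ = 8; iterate m_{k+1} = d_k·a_k − m_k, d_{k+1} = (75 − m_{k+1}²)/d_k, a_{k+1} = ⌊(a₀ + m_{k+1})/d_{k+1}⌋ (starting m₀ = 0, d₀ = 1), with convergents p_k = a_k·p_{k-1} + p_{k-2}, q_k = a_k·q_{k-1} + q_{k-2} (p₋₁ = 1, q₋₁ = 0):
  k = 0: a₀ = 8; p₀/q₀ = 8/1; p₀² − 75·q₀² = 64 − 75 = -11.
  k = 1: m = 8, d = 11, a = ⌊(8 + 8)/11⌋ = 1; p/q = (1·8 + 1)/(1·1 + 0) = 9/1; p² − 75·q² = 81 − 75 = 6.
  k = 2: m = 3, d = 6, a = ⌊(8 + 3)/6⌋ = 1; p/q = (1·9 + 8)/(1·1 + 1) = 17/2; p² − 75·q² = 289 − 300 = -11.
  k = 3: m = 3, d = 11, a = ⌊(8 + 3)/11⌋ = 1; p/q = (1·17 + 9)/(1·2 + 1) = 26/3; p² − 75·q² = 676 − 675 = 1.
  The first convergent with p² − 75·q² = 1 gives the fundamental solution (x₁, y₁) = (26, 3).
Step 2: Apply the recurrence (x_{n+1}, y_{n+1}) = (x₁x_n + 75y₁y_n, x₁y_n + y₁x_n) repeatedly.
  From (x_1, y_1) = (26, 3): x_2 = 26·26 + 75·3·3 = 1351; y_2 = 26·3 + 3·26 = 156.
Step 3: Verify x_2² - 75·y_2² = 1825201 - 1825200 = 1 (should be 1). ✓

(x_1, y_1) = (26, 3); (x_2, y_2) = (1351, 156).


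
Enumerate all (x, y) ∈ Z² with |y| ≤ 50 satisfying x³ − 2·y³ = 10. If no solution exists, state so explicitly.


The equation is x³ - 2y³ = 10. For fixed y, x³ = 2·y³ + 10, so a solution requires the RHS to be a perfect cube.
Strategy: iterate y from -50 to 50, compute RHS = 2·y³ + 10, and check whether it is a (positive or negative) perfect cube.
Check small values of y:
  y = 0: RHS = 10 is not a perfect cube.
  y = 1: RHS = 12 is not a perfect cube.
  y = -1: RHS = 8 = (2)³ ⇒ x = 2 works.
  y = 2: RHS = 26 is not a perfect cube.
  y = -2: RHS = -6 is not a perfect cube.
  y = 3: RHS = 64 = (4)³ ⇒ x = 4 works.
  y = -3: RHS = -44 is not a perfect cube.
Continuing the search up to |y| = 50 finds no further solutions beyond those listed.
Collected solutions: (2, -1), (4, 3).

Solutions (with |y| ≤ 50): (2, -1), (4, 3).


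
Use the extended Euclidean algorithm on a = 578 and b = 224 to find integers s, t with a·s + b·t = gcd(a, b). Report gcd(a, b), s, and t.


Euclidean algorithm on (578, 224) — divide until remainder is 0:
  578 = 2 · 224 + 130
  224 = 1 · 130 + 94
  130 = 1 · 94 + 36
  94 = 2 · 36 + 22
  36 = 1 · 22 + 14
  22 = 1 · 14 + 8
  14 = 1 · 8 + 6
  8 = 1 · 6 + 2
  6 = 3 · 2 + 0
gcd(578, 224) = 2.
Track Bezout coefficients alongside the remainders: start with r₀ = 578 = a·1 + b·0 (s = 1, t = 0) and r₁ = 224 = a·0 + b·1 (s = 0, t = 1); each new remainder r_{k+1} = r_{k-1} − q_k·r_k inherits s_{k+1} = s_{k-1} − q_k·s_k, t_{k+1} = t_{k-1} − q_k·t_k, so r_k = a·s_k + b·t_k at every step:
  q = 2: r = 130, s = 1 − 2·0 = 1, t = 0 − 2·1 = -2  (check: 578·1 + 224·(-2) = 130)
  q = 1: r = 94, s = 0 − 1·1 = -1, t = 1 − 1·(-2) = 3  (check: 578·(-1) + 224·3 = 94)
  q = 1: r = 36, s = 1 − 1·(-1) = 2, t = -2 − 1·3 = -5  (check: 578·2 + 224·(-5) = 36)
  q = 2: r = 22, s = -1 − 2·2 = -5, t = 3 − 2·(-5) = 13  (check: 578·(-5) + 224·13 = 22)
  q = 1: r = 14, s = 2 − 1·(-5) = 7, t = -5 − 1·13 = -18  (check: 578·7 + 224·(-18) = 14)
  q = 1: r = 8, s = -5 − 1·7 = -12, t = 13 − 1·(-18) = 31  (check: 578·(-12) + 224·31 = 8)
  q = 1: r = 6, s = 7 − 1·(-12) = 19, t = -18 − 1·31 = -49  (check: 578·19 + 224·(-49) = 6)
  q = 1: r = 2, s = -12 − 1·19 = -31, t = 31 − 1·(-49) = 80  (check: 578·(-31) + 224·80 = 2)
The row with r = 2 (the gcd) gives the Bezout coefficients s = -31, t = 80.
Result: 578 · (-31) + 224 · (80) = 2.

gcd(578, 224) = 2; s = -31, t = 80 (check: 578·(-31) + 224·80 = 2).


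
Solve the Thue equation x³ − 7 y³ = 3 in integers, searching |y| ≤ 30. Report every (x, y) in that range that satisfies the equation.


The equation is x³ - 7y³ = 3. For fixed y, x³ = 7·y³ + 3, so a solution requires the RHS to be a perfect cube.
Strategy: iterate y from -30 to 30, compute RHS = 7·y³ + 3, and check whether it is a (positive or negative) perfect cube.
Check small values of y:
  y = 0: RHS = 3 is not a perfect cube.
  y = 1: RHS = 10 is not a perfect cube.
  y = -1: RHS = -4 is not a perfect cube.
  y = 2: RHS = 59 is not a perfect cube.
  y = -2: RHS = -53 is not a perfect cube.
  y = 3: RHS = 192 is not a perfect cube.
  y = -3: RHS = -186 is not a perfect cube.
Continuing the search up to |y| = 30 finds no solutions either.
No (x, y) in the scanned range satisfies the equation.

No integer solutions with |y| ≤ 30.


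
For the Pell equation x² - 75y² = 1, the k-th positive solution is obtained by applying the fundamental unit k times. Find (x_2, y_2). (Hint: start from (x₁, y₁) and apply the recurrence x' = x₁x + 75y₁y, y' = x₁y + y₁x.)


Step 1: Find the fundamental solution (x₁, y₁) of x² - 75y² = 1.
  Expand √75 as a continued fraction. a₀ = ⌊√75⌋ = 8; iterate m_{k+1} = d_k·a_k − m_k, d_{k+1} = (75 − m_{k+1}²)/d_k, a_{k+1} = ⌊(a₀ + m_{k+1})/d_{k+1}⌋ (starting m₀ = 0, d₀ = 1), with convergents p_k = a_k·p_{k-1} + p_{k-2}, q_k = a_k·q_{k-1} + q_{k-2} (p₋₁ = 1, q₋₁ = 0):
  k = 0: a₀ = 8; p₀/q₀ = 8/1; p₀² − 75·q₀² = 64 − 75 = -11.
  k = 1: m = 8, d = 11, a = ⌊(8 + 8)/11⌋ = 1; p/q = (1·8 + 1)/(1·1 + 0) = 9/1; p² − 75·q² = 81 − 75 = 6.
  k = 2: m = 3, d = 6, a = ⌊(8 + 3)/6⌋ = 1; p/q = (1·9 + 8)/(1·1 + 1) = 17/2; p² − 75·q² = 289 − 300 = -11.
  k = 3: m = 3, d = 11, a = ⌊(8 + 3)/11⌋ = 1; p/q = (1·17 + 9)/(1·2 + 1) = 26/3; p² − 75·q² = 676 − 675 = 1.
  The first convergent with p² − 75·q² = 1 gives the fundamental solution (x₁, y₁) = (26, 3).
Step 2: Apply the recurrence (x_{n+1}, y_{n+1}) = (x₁x_n + 75y₁y_n, x₁y_n + y₁x_n) repeatedly.
  From (x_1, y_1) = (26, 3): x_2 = 26·26 + 75·3·3 = 1351; y_2 = 26·3 + 3·26 = 156.
Step 3: Verify x_2² - 75·y_2² = 1825201 - 1825200 = 1 (should be 1). ✓

(x_1, y_1) = (26, 3); (x_2, y_2) = (1351, 156).


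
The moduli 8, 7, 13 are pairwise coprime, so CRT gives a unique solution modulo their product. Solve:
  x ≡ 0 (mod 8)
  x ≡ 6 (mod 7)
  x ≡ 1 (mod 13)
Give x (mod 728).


Moduli 8, 7, 13 are pairwise coprime; by CRT there is a unique solution modulo M = 8 · 7 · 13 = 728.
Solve pairwise, accumulating the modulus:
  Start with x ≡ 0 (mod 8).
  Combine with x ≡ 6 (mod 7): since gcd(8, 7) = 1, we get a unique residue mod 56.
    Write x = 0 + 8·t and substitute into x ≡ 6 (mod 7): 8·t ≡ 6 − 0 = 6 (mod 7).
    Reduce coefficients mod 7: 1·t ≡ 6 (mod 7).
    So t ≡ 6 (mod 7).
    Then x = 0 + 8·6 = 48, valid modulo lcm(8, 7) = 56: x ≡ 48 (mod 56).
  Combine with x ≡ 1 (mod 13): since gcd(56, 13) = 1, we get a unique residue mod 728.
    Write x = 48 + 56·t and substitute into x ≡ 1 (mod 13): 56·t ≡ 1 − 48 = -47 (mod 13).
    Reduce coefficients mod 13: 4·t ≡ 5 (mod 13).
    The inverse of 4 mod 13 is 10 (since 4·10 = 40 = 3·13 + 1), so t ≡ 10·5 = 50 ≡ 11 (mod 13).
    Then x = 48 + 56·11 = 664, valid modulo lcm(56, 13) = 728: x ≡ 664 (mod 728).
Verify: 664 mod 8 = 0 ✓, 664 mod 7 = 6 ✓, 664 mod 13 = 1 ✓.

x ≡ 664 (mod 728).


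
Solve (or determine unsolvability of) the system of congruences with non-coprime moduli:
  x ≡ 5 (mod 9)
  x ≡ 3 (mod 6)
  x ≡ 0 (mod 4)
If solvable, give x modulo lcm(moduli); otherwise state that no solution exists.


Moduli 9, 6, 4 are not pairwise coprime, so CRT works modulo lcm(m_i) when all pairwise compatibility conditions hold.
Pairwise compatibility: gcd(m_i, m_j) must divide a_i - a_j for every pair.
Merge one congruence at a time:
  Start: x ≡ 5 (mod 9).
  Combine with x ≡ 3 (mod 6): gcd(9, 6) = 3, and 3 - 5 = -2 is NOT divisible by 3.
    ⇒ system is inconsistent (no integer solution).

No solution (the system is inconsistent).


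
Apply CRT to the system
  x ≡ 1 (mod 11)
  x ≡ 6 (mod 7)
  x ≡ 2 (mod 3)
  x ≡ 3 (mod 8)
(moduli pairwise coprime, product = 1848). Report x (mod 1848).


Product of moduli M = 11 · 7 · 3 · 8 = 1848.
Merge one congruence at a time:
  Start: x ≡ 1 (mod 11).
  Combine with x ≡ 6 (mod 7); new modulus lcm = 77.
    Write x = 1 + 11·t and substitute into x ≡ 6 (mod 7): 11·t ≡ 6 − 1 = 5 (mod 7).
    Reduce coefficients mod 7: 4·t ≡ 5 (mod 7).
    The inverse of 4 mod 7 is 2 (since 4·2 = 8 = 1·7 + 1), so t ≡ 2·5 = 10 ≡ 3 (mod 7).
    Then x = 1 + 11·3 = 34, valid modulo lcm(11, 7) = 77: x ≡ 34 (mod 77).
  Combine with x ≡ 2 (mod 3); new modulus lcm = 231.
    Write x = 34 + 77·t and substitute into x ≡ 2 (mod 3): 77·t ≡ 2 − 34 = -32 (mod 3).
    Reduce coefficients mod 3: 2·t ≡ 1 (mod 3).
    The inverse of 2 mod 3 is 2 (since 2·2 = 4 = 1·3 + 1), so t ≡ 2·1 = 2 ≡ 2 (mod 3).
    Then x = 34 + 77·2 = 188, valid modulo lcm(77, 3) = 231: x ≡ 188 (mod 231).
  Combine with x ≡ 3 (mod 8); new modulus lcm = 1848.
    Write x = 188 + 231·t and substitute into x ≡ 3 (mod 8): 231·t ≡ 3 − 188 = -185 (mod 8).
    Reduce coefficients mod 8: 7·t ≡ 7 (mod 8).
    The inverse of 7 mod 8 is 7 (since 7·7 = 49 = 6·8 + 1), so t ≡ 7·7 = 49 ≡ 1 (mod 8).
    Then x = 188 + 231·1 = 419, valid modulo lcm(231, 8) = 1848: x ≡ 419 (mod 1848).
Verify against each original: 419 mod 11 = 1, 419 mod 7 = 6, 419 mod 3 = 2, 419 mod 8 = 3.

x ≡ 419 (mod 1848).


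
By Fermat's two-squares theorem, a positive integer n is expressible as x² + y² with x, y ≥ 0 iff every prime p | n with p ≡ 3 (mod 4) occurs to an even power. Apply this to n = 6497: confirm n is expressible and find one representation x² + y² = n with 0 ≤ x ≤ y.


Step 1: Factor n = 6497 = 73 · 89.
Step 2: Check the mod-4 condition on each prime factor: 73 ≡ 1 (mod 4), exponent 1; 89 ≡ 1 (mod 4), exponent 1.
All primes ≡ 3 (mod 4) appear to even exponent (or don't appear), so by the two-squares theorem n IS expressible as a sum of two squares.
Step 3: Build a representation. Here n = 73 · 89 is a product of primes ≡ 1 (mod 4). Each prime p ≡ 1 (mod 4) is itself a sum of two squares; find a² by testing p − a² for a perfect square:
  73: 73 − 1² = 72, 73 − 2² = 69, 73 − 3² = 64 = 8² ⇒ 73 = 3² + 8².
  89: 89 − 1² = 88, 89 − 2² = 85, 89 − 3² = 80, 89 − 4² = 73, 89 − 5² = 64 = 8² ⇒ 89 = 5² + 8².
  Combine using the Brahmagupta–Fibonacci identity (a² + b²)(c² + d²) = (ac − bd)² + (ad + bc)² = (ac + bd)² + (ad − bc)²:
  73 · 89 = 6497: from (3² + 8²)(5² + 8²), take (3·5 − 8·8, 3·8 + 8·5) = (15 − 64, 24 + 40) = (-49, 64); dropping signs (only squares matter) gives (49, 64); check 49² + 64² = 2401 + 4096 = 6497 ✓.
Step 4: Order so x ≤ y and verify: 49² + 64² = 2401 + 4096 = 6497 = n. ✓

n = 6497 = 49² + 64² (one valid representation with x ≤ y).


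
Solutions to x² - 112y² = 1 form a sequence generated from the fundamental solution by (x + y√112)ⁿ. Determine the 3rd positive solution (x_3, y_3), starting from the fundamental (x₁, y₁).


Step 1: Find the fundamental solution (x₁, y₁) of x² - 112y² = 1.
  Expand √112 as a continued fraction. a₀ = ⌊√112⌋ = 10; iterate m_{k+1} = d_k·a_k − m_k, d_{k+1} = (112 − m_{k+1}²)/d_k, a_{k+1} = ⌊(a₀ + m_{k+1})/d_{k+1}⌋ (starting m₀ = 0, d₀ = 1), with convergents p_k = a_k·p_{k-1} + p_{k-2}, q_k = a_k·q_{k-1} + q_{k-2} (p₋₁ = 1, q₋₁ = 0):
  k = 0: a₀ = 10; p₀/q₀ = 10/1; p₀² − 112·q₀² = 100 − 112 = -12.
  k = 1: m = 10, d = 12, a = ⌊(10 + 10)/12⌋ = 1; p/q = (1·10 + 1)/(1·1 + 0) = 11/1; p² − 112·q² = 121 − 112 = 9.
  k = 2: m = 2, d = 9, a = ⌊(10 + 2)/9⌋ = 1; p/q = (1·11 + 10)/(1·1 + 1) = 21/2; p² − 112·q² = 441 − 448 = -7.
  k = 3: m = 7, d = 7, a = ⌊(10 + 7)/7⌋ = 2; p/q = (2·21 + 11)/(2·2 + 1) = 53/5; p² − 112·q² = 2809 − 2800 = 9.
  k = 4: m = 7, d = 9, a = ⌊(10 + 7)/9⌋ = 1; p/q = (1·53 + 21)/(1·5 + 2) = 74/7; p² − 112·q² = 5476 − 5488 = -12.
  k = 5: m = 2, d = 12, a = ⌊(10 + 2)/12⌋ = 1; p/q = (1·74 + 53)/(1·7 + 5) = 127/12; p² − 112·q² = 16129 − 16128 = 1.
  The first convergent with p² − 112·q² = 1 gives the fundamental solution (x₁, y₁) = (127, 12).
Step 2: Apply the recurrence (x_{n+1}, y_{n+1}) = (x₁x_n + 112y₁y_n, x₁y_n + y₁x_n) repeatedly.
  From (x_1, y_1) = (127, 12): x_2 = 127·127 + 112·12·12 = 32257; y_2 = 127·12 + 12·127 = 3048.
  From (x_2, y_2) = (32257, 3048): x_3 = 127·32257 + 112·12·3048 = 8193151; y_3 = 127·3048 + 12·32257 = 774180.
Step 3: Verify x_3² - 112·y_3² = 67127723308801 - 67127723308800 = 1 (should be 1). ✓

(x_1, y_1) = (127, 12); (x_3, y_3) = (8193151, 774180).


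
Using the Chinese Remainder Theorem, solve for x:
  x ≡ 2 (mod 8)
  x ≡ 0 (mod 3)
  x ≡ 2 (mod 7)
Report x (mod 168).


Moduli 8, 3, 7 are pairwise coprime; by CRT there is a unique solution modulo M = 8 · 3 · 7 = 168.
Solve pairwise, accumulating the modulus:
  Start with x ≡ 2 (mod 8).
  Combine with x ≡ 0 (mod 3): since gcd(8, 3) = 1, we get a unique residue mod 24.
    Write x = 2 + 8·t and substitute into x ≡ 0 (mod 3): 8·t ≡ 0 − 2 = -2 (mod 3).
    Reduce coefficients mod 3: 2·t ≡ 1 (mod 3).
    The inverse of 2 mod 3 is 2 (since 2·2 = 4 = 1·3 + 1), so t ≡ 2·1 = 2 ≡ 2 (mod 3).
    Then x = 2 + 8·2 = 18, valid modulo lcm(8, 3) = 24: x ≡ 18 (mod 24).
  Combine with x ≡ 2 (mod 7): since gcd(24, 7) = 1, we get a unique residue mod 168.
    Write x = 18 + 24·t and substitute into x ≡ 2 (mod 7): 24·t ≡ 2 − 18 = -16 (mod 7).
    Reduce coefficients mod 7: 3·t ≡ 5 (mod 7).
    The inverse of 3 mod 7 is 5 (since 3·5 = 15 = 2·7 + 1), so t ≡ 5·5 = 25 ≡ 4 (mod 7).
    Then x = 18 + 24·4 = 114, valid modulo lcm(24, 7) = 168: x ≡ 114 (mod 168).
Verify: 114 mod 8 = 2 ✓, 114 mod 3 = 0 ✓, 114 mod 7 = 2 ✓.

x ≡ 114 (mod 168).


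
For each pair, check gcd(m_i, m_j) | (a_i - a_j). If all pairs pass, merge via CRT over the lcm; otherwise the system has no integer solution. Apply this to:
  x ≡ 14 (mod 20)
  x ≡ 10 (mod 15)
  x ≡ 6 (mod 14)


Moduli 20, 15, 14 are not pairwise coprime, so CRT works modulo lcm(m_i) when all pairwise compatibility conditions hold.
Pairwise compatibility: gcd(m_i, m_j) must divide a_i - a_j for every pair.
Merge one congruence at a time:
  Start: x ≡ 14 (mod 20).
  Combine with x ≡ 10 (mod 15): gcd(20, 15) = 5, and 10 - 14 = -4 is NOT divisible by 5.
    ⇒ system is inconsistent (no integer solution).

No solution (the system is inconsistent).


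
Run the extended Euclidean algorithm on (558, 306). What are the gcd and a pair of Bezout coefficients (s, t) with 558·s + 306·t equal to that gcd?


Euclidean algorithm on (558, 306) — divide until remainder is 0:
  558 = 1 · 306 + 252
  306 = 1 · 252 + 54
  252 = 4 · 54 + 36
  54 = 1 · 36 + 18
  36 = 2 · 18 + 0
gcd(558, 306) = 18.
Track Bezout coefficients alongside the remainders: start with r₀ = 558 = a·1 + b·0 (s = 1, t = 0) and r₁ = 306 = a·0 + b·1 (s = 0, t = 1); each new remainder r_{k+1} = r_{k-1} − q_k·r_k inherits s_{k+1} = s_{k-1} − q_k·s_k, t_{k+1} = t_{k-1} − q_k·t_k, so r_k = a·s_k + b·t_k at every step:
  q = 1: r = 252, s = 1 − 1·0 = 1, t = 0 − 1·1 = -1  (check: 558·1 + 306·(-1) = 252)
  q = 1: r = 54, s = 0 − 1·1 = -1, t = 1 − 1·(-1) = 2  (check: 558·(-1) + 306·2 = 54)
  q = 4: r = 36, s = 1 − 4·(-1) = 5, t = -1 − 4·2 = -9  (check: 558·5 + 306·(-9) = 36)
  q = 1: r = 18, s = -1 − 1·5 = -6, t = 2 − 1·(-9) = 11  (check: 558·(-6) + 306·11 = 18)
The row with r = 18 (the gcd) gives the Bezout coefficients s = -6, t = 11.
Result: 558 · (-6) + 306 · (11) = 18.

gcd(558, 306) = 18; s = -6, t = 11 (check: 558·(-6) + 306·11 = 18).


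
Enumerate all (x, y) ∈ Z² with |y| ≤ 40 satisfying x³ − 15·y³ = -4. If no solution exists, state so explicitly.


The equation is x³ - 15y³ = -4. For fixed y, x³ = 15·y³ − 4, so a solution requires the RHS to be a perfect cube.
Strategy: iterate y from -40 to 40, compute RHS = 15·y³ − 4, and check whether it is a (positive or negative) perfect cube.
Check small values of y:
  y = 0: RHS = -4 is not a perfect cube.
  y = 1: RHS = 11 is not a perfect cube.
  y = -1: RHS = -19 is not a perfect cube.
  y = 2: RHS = 116 is not a perfect cube.
  y = -2: RHS = -124 is not a perfect cube.
  y = 3: RHS = 401 is not a perfect cube.
  y = -3: RHS = -409 is not a perfect cube.
Continuing the search up to |y| = 40 finds no solutions either.
No (x, y) in the scanned range satisfies the equation.

No integer solutions with |y| ≤ 40.


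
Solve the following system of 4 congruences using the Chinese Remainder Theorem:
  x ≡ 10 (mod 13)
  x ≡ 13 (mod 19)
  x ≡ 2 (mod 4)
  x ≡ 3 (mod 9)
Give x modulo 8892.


Product of moduli M = 13 · 19 · 4 · 9 = 8892.
Merge one congruence at a time:
  Start: x ≡ 10 (mod 13).
  Combine with x ≡ 13 (mod 19); new modulus lcm = 247.
    Write x = 10 + 13·t and substitute into x ≡ 13 (mod 19): 13·t ≡ 13 − 10 = 3 (mod 19).
    The inverse of 13 mod 19 is 3 (since 13·3 = 39 = 2·19 + 1), so t ≡ 3·3 = 9 ≡ 9 (mod 19).
    Then x = 10 + 13·9 = 127, valid modulo lcm(13, 19) = 247: x ≡ 127 (mod 247).
  Combine with x ≡ 2 (mod 4); new modulus lcm = 988.
    Write x = 127 + 247·t and substitute into x ≡ 2 (mod 4): 247·t ≡ 2 − 127 = -125 (mod 4).
    Reduce coefficients mod 4: 3·t ≡ 3 (mod 4).
    The inverse of 3 mod 4 is 3 (since 3·3 = 9 = 2·4 + 1), so t ≡ 3·3 = 9 ≡ 1 (mod 4).
    Then x = 127 + 247·1 = 374, valid modulo lcm(247, 4) = 988: x ≡ 374 (mod 988).
  Combine with x ≡ 3 (mod 9); new modulus lcm = 8892.
    Write x = 374 + 988·t and substitute into x ≡ 3 (mod 9): 988·t ≡ 3 − 374 = -371 (mod 9).
    Reduce coefficients mod 9: 7·t ≡ 7 (mod 9).
    The inverse of 7 mod 9 is 4 (since 7·4 = 28 = 3·9 + 1), so t ≡ 4·7 = 28 ≡ 1 (mod 9).
    Then x = 374 + 988·1 = 1362, valid modulo lcm(988, 9) = 8892: x ≡ 1362 (mod 8892).
Verify against each original: 1362 mod 13 = 10, 1362 mod 19 = 13, 1362 mod 4 = 2, 1362 mod 9 = 3.

x ≡ 1362 (mod 8892).


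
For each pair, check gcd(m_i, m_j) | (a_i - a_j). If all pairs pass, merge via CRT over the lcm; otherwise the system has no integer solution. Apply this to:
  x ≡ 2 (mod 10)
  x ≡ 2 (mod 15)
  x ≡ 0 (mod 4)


Moduli 10, 15, 4 are not pairwise coprime, so CRT works modulo lcm(m_i) when all pairwise compatibility conditions hold.
Pairwise compatibility: gcd(m_i, m_j) must divide a_i - a_j for every pair.
Merge one congruence at a time:
  Start: x ≡ 2 (mod 10).
  Combine with x ≡ 2 (mod 15): gcd(10, 15) = 5; 2 - 2 = 0, which IS divisible by 5, so compatible.
    Write x = 2 + 10·t and substitute into x ≡ 2 (mod 15): 10·t ≡ 2 − 2 = 0 (mod 15).
    Divide the congruence (and modulus) by g = 5: 2·t ≡ 0 (mod 3).
    The inverse of 2 mod 3 is 2 (since 2·2 = 4 = 1·3 + 1), so t ≡ 2·0 = 0 ≡ 0 (mod 3).
    Then x = 2 + 10·0 = 2, valid modulo lcm(10, 15) = 30: x ≡ 2 (mod 30).
  Combine with x ≡ 0 (mod 4): gcd(30, 4) = 2; 0 - 2 = -2, which IS divisible by 2, so compatible.
    Write x = 2 + 30·t and substitute into x ≡ 0 (mod 4): 30·t ≡ 0 − 2 = -2 (mod 4).
    Divide the congruence (and modulus) by g = 2: 15·t ≡ -1 (mod 2).
    Reduce coefficients mod 2: 1·t ≡ 1 (mod 2).
    So t ≡ 1 (mod 2).
    Then x = 2 + 30·1 = 32, valid modulo lcm(30, 4) = 60: x ≡ 32 (mod 60).
Verify: 32 mod 10 = 2, 32 mod 15 = 2, 32 mod 4 = 0.

x ≡ 32 (mod 60).


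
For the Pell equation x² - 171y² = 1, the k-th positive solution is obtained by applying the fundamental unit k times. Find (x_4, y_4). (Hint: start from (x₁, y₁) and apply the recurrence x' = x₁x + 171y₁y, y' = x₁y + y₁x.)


Step 1: Find the fundamental solution (x₁, y₁) of x² - 171y² = 1.
  Expand √171 as a continued fraction. a₀ = ⌊√171⌋ = 13; iterate m_{k+1} = d_k·a_k − m_k, d_{k+1} = (171 − m_{k+1}²)/d_k, a_{k+1} = ⌊(a₀ + m_{k+1})/d_{k+1}⌋ (starting m₀ = 0, d₀ = 1), with convergents p_k = a_k·p_{k-1} + p_{k-2}, q_k = a_k·q_{k-1} + q_{k-2} (p₋₁ = 1, q₋₁ = 0):
  k = 0: a₀ = 13; p₀/q₀ = 13/1; p₀² − 171·q₀² = 169 − 171 = -2.
  k = 1: m = 13, d = 2, a = ⌊(13 + 13)/2⌋ = 13; p/q = (13·13 + 1)/(13·1 + 0) = 170/13; p² − 171·q² = 28900 − 28899 = 1.
  The first convergent with p² − 171·q² = 1 gives the fundamental solution (x₁, y₁) = (170, 13).
Step 2: Apply the recurrence (x_{n+1}, y_{n+1}) = (x₁x_n + 171y₁y_n, x₁y_n + y₁x_n) repeatedly.
  From (x_1, y_1) = (170, 13): x_2 = 170·170 + 171·13·13 = 57799; y_2 = 170·13 + 13·170 = 4420.
  From (x_2, y_2) = (57799, 4420): x_3 = 170·57799 + 171·13·4420 = 19651490; y_3 = 170·4420 + 13·57799 = 1502787.
  From (x_3, y_3) = (19651490, 1502787): x_4 = 170·19651490 + 171·13·1502787 = 6681448801; y_4 = 170·1502787 + 13·19651490 = 510943160.
Step 3: Verify x_4² - 171·y_4² = 44641758080384337601 - 44641758080384337600 = 1 (should be 1). ✓

(x_1, y_1) = (170, 13); (x_4, y_4) = (6681448801, 510943160).


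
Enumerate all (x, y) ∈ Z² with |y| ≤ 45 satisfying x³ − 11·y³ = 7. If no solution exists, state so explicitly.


The equation is x³ - 11y³ = 7. For fixed y, x³ = 11·y³ + 7, so a solution requires the RHS to be a perfect cube.
Strategy: iterate y from -45 to 45, compute RHS = 11·y³ + 7, and check whether it is a (positive or negative) perfect cube.
Check small values of y:
  y = 0: RHS = 7 is not a perfect cube.
  y = 1: RHS = 18 is not a perfect cube.
  y = -1: RHS = -4 is not a perfect cube.
  y = 2: RHS = 95 is not a perfect cube.
  y = -2: RHS = -81 is not a perfect cube.
  y = 3: RHS = 304 is not a perfect cube.
  y = -3: RHS = -290 is not a perfect cube.
Continuing the search up to |y| = 45 finds no solutions either.
No (x, y) in the scanned range satisfies the equation.

No integer solutions with |y| ≤ 45.


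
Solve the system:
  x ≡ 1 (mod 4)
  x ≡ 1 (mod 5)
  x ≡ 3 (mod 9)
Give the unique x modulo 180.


Moduli 4, 5, 9 are pairwise coprime; by CRT there is a unique solution modulo M = 4 · 5 · 9 = 180.
Solve pairwise, accumulating the modulus:
  Start with x ≡ 1 (mod 4).
  Combine with x ≡ 1 (mod 5): since gcd(4, 5) = 1, we get a unique residue mod 20.
    Write x = 1 + 4·t and substitute into x ≡ 1 (mod 5): 4·t ≡ 1 − 1 = 0 (mod 5).
    The inverse of 4 mod 5 is 4 (since 4·4 = 16 = 3·5 + 1), so t ≡ 4·0 = 0 ≡ 0 (mod 5).
    Then x = 1 + 4·0 = 1, valid modulo lcm(4, 5) = 20: x ≡ 1 (mod 20).
  Combine with x ≡ 3 (mod 9): since gcd(20, 9) = 1, we get a unique residue mod 180.
    Write x = 1 + 20·t and substitute into x ≡ 3 (mod 9): 20·t ≡ 3 − 1 = 2 (mod 9).
    Reduce coefficients mod 9: 2·t ≡ 2 (mod 9).
    The inverse of 2 mod 9 is 5 (since 2·5 = 10 = 1·9 + 1), so t ≡ 5·2 = 10 ≡ 1 (mod 9).
    Then x = 1 + 20·1 = 21, valid modulo lcm(20, 9) = 180: x ≡ 21 (mod 180).
Verify: 21 mod 4 = 1 ✓, 21 mod 5 = 1 ✓, 21 mod 9 = 3 ✓.

x ≡ 21 (mod 180).


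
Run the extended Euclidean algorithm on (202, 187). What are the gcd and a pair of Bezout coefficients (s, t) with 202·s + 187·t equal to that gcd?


Euclidean algorithm on (202, 187) — divide until remainder is 0:
  202 = 1 · 187 + 15
  187 = 12 · 15 + 7
  15 = 2 · 7 + 1
  7 = 7 · 1 + 0
gcd(202, 187) = 1.
Track Bezout coefficients alongside the remainders: start with r₀ = 202 = a·1 + b·0 (s = 1, t = 0) and r₁ = 187 = a·0 + b·1 (s = 0, t = 1); each new remainder r_{k+1} = r_{k-1} − q_k·r_k inherits s_{k+1} = s_{k-1} − q_k·s_k, t_{k+1} = t_{k-1} − q_k·t_k, so r_k = a·s_k + b·t_k at every step:
  q = 1: r = 15, s = 1 − 1·0 = 1, t = 0 − 1·1 = -1  (check: 202·1 + 187·(-1) = 15)
  q = 12: r = 7, s = 0 − 12·1 = -12, t = 1 − 12·(-1) = 13  (check: 202·(-12) + 187·13 = 7)
  q = 2: r = 1, s = 1 − 2·(-12) = 25, t = -1 − 2·13 = -27  (check: 202·25 + 187·(-27) = 1)
The row with r = 1 (the gcd) gives the Bezout coefficients s = 25, t = -27.
Result: 202 · (25) + 187 · (-27) = 1.

gcd(202, 187) = 1; s = 25, t = -27 (check: 202·25 + 187·(-27) = 1).


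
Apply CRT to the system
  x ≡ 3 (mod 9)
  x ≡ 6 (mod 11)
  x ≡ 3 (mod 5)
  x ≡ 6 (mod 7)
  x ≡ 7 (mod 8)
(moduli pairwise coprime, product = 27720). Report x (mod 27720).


Product of moduli M = 9 · 11 · 5 · 7 · 8 = 27720.
Merge one congruence at a time:
  Start: x ≡ 3 (mod 9).
  Combine with x ≡ 6 (mod 11); new modulus lcm = 99.
    Write x = 3 + 9·t and substitute into x ≡ 6 (mod 11): 9·t ≡ 6 − 3 = 3 (mod 11).
    The inverse of 9 mod 11 is 5 (since 9·5 = 45 = 4·11 + 1), so t ≡ 5·3 = 15 ≡ 4 (mod 11).
    Then x = 3 + 9·4 = 39, valid modulo lcm(9, 11) = 99: x ≡ 39 (mod 99).
  Combine with x ≡ 3 (mod 5); new modulus lcm = 495.
    Write x = 39 + 99·t and substitute into x ≡ 3 (mod 5): 99·t ≡ 3 − 39 = -36 (mod 5).
    Reduce coefficients mod 5: 4·t ≡ 4 (mod 5).
    The inverse of 4 mod 5 is 4 (since 4·4 = 16 = 3·5 + 1), so t ≡ 4·4 = 16 ≡ 1 (mod 5).
    Then x = 39 + 99·1 = 138, valid modulo lcm(99, 5) = 495: x ≡ 138 (mod 495).
  Combine with x ≡ 6 (mod 7); new modulus lcm = 3465.
    Write x = 138 + 495·t and substitute into x ≡ 6 (mod 7): 495·t ≡ 6 − 138 = -132 (mod 7).
    Reduce coefficients mod 7: 5·t ≡ 1 (mod 7).
    The inverse of 5 mod 7 is 3 (since 5·3 = 15 = 2·7 + 1), so t ≡ 3·1 = 3 ≡ 3 (mod 7).
    Then x = 138 + 495·3 = 1623, valid modulo lcm(495, 7) = 3465: x ≡ 1623 (mod 3465).
  Combine with x ≡ 7 (mod 8); new modulus lcm = 27720.
    Write x = 1623 + 3465·t and substitute into x ≡ 7 (mod 8): 3465·t ≡ 7 − 1623 = -1616 (mod 8).
    Reduce coefficients mod 8: 1·t ≡ 0 (mod 8).
    So t ≡ 0 (mod 8).
    Then x = 1623 + 3465·0 = 1623, valid modulo lcm(3465, 8) = 27720: x ≡ 1623 (mod 27720).
Verify against each original: 1623 mod 9 = 3, 1623 mod 11 = 6, 1623 mod 5 = 3, 1623 mod 7 = 6, 1623 mod 8 = 7.

x ≡ 1623 (mod 27720).


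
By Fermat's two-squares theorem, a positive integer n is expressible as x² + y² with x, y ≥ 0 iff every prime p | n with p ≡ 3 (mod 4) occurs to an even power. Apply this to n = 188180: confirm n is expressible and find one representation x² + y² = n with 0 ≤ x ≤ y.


Step 1: Factor n = 188180 = 2^2 · 5 · 97^2.
Step 2: Check the mod-4 condition on each prime factor: 2 = 2 (special); 5 ≡ 1 (mod 4), exponent 1; 97 ≡ 1 (mod 4), exponent 2.
All primes ≡ 3 (mod 4) appear to even exponent (or don't appear), so by the two-squares theorem n IS expressible as a sum of two squares.
Step 3: Build a representation. Group n = k² · m with k = 2 and m = 5 · 97 · 97 = 47045 (a product of primes ≡ 1 (mod 4)); a representation of m scales to one of n via (k·x)² + (k·y)² = k²(x² + y²). Each prime p ≡ 1 (mod 4) is itself a sum of two squares; find a² by testing p − a² for a perfect square:
  5: 5 − 1² = 4 = 2² ⇒ 5 = 1² + 2².
  97: 97 − 1² = 96, 97 − 2² = 93, 97 − 3² = 88, 97 − 4² = 81 = 9² ⇒ 97 = 4² + 9².
  Combine using the Brahmagupta–Fibonacci identity (a² + b²)(c² + d²) = (ac − bd)² + (ad + bc)² = (ac + bd)² + (ad − bc)²:
  5 · 97 = 485: from (1² + 2²)(4² + 9²), take (1·4 − 2·9, 1·9 + 2·4) = (4 − 18, 9 + 8) = (-14, 17); dropping signs (only squares matter) gives (14, 17); check 14² + 17² = 196 + 289 = 485 ✓.
  485 · 97 = 47045: from (14² + 17²)(4² + 9²), take (14·4 − 17·9, 14·9 + 17·4) = (56 − 153, 126 + 68) = (-97, 194); dropping signs (only squares matter) gives (97, 194); check 97² + 194² = 9409 + 37636 = 47045 ✓.
  Scale by k = 2: (2·97, 2·194) = (194, 388).
Step 4: Order so x ≤ y and verify: 194² + 388² = 37636 + 150544 = 188180 = n. ✓

n = 188180 = 194² + 388² (one valid representation with x ≤ y).


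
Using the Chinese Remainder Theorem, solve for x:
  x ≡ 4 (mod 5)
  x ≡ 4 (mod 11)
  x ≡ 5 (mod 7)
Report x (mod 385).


Moduli 5, 11, 7 are pairwise coprime; by CRT there is a unique solution modulo M = 5 · 11 · 7 = 385.
Solve pairwise, accumulating the modulus:
  Start with x ≡ 4 (mod 5).
  Combine with x ≡ 4 (mod 11): since gcd(5, 11) = 1, we get a unique residue mod 55.
    Write x = 4 + 5·t and substitute into x ≡ 4 (mod 11): 5·t ≡ 4 − 4 = 0 (mod 11).
    The inverse of 5 mod 11 is 9 (since 5·9 = 45 = 4·11 + 1), so t ≡ 9·0 = 0 ≡ 0 (mod 11).
    Then x = 4 + 5·0 = 4, valid modulo lcm(5, 11) = 55: x ≡ 4 (mod 55).
  Combine with x ≡ 5 (mod 7): since gcd(55, 7) = 1, we get a unique residue mod 385.
    Write x = 4 + 55·t and substitute into x ≡ 5 (mod 7): 55·t ≡ 5 − 4 = 1 (mod 7).
    Reduce coefficients mod 7: 6·t ≡ 1 (mod 7).
    The inverse of 6 mod 7 is 6 (since 6·6 = 36 = 5·7 + 1), so t ≡ 6·1 = 6 ≡ 6 (mod 7).
    Then x = 4 + 55·6 = 334, valid modulo lcm(55, 7) = 385: x ≡ 334 (mod 385).
Verify: 334 mod 5 = 4 ✓, 334 mod 11 = 4 ✓, 334 mod 7 = 5 ✓.

x ≡ 334 (mod 385).


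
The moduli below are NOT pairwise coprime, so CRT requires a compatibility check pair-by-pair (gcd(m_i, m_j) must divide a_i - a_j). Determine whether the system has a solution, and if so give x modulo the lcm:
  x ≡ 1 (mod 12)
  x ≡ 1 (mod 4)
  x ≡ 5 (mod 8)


Moduli 12, 4, 8 are not pairwise coprime, so CRT works modulo lcm(m_i) when all pairwise compatibility conditions hold.
Pairwise compatibility: gcd(m_i, m_j) must divide a_i - a_j for every pair.
Merge one congruence at a time:
  Start: x ≡ 1 (mod 12).
  Combine with x ≡ 1 (mod 4): gcd(12, 4) = 4; 1 - 1 = 0, which IS divisible by 4, so compatible.
    Write x = 1 + 12·t and substitute into x ≡ 1 (mod 4): 12·t ≡ 1 − 1 = 0 (mod 4).
    Divide the congruence (and modulus) by g = 4: 3·t ≡ 0 (mod 1).
    Modulo 1 every t works; take t = 0.
    Then x = 1 + 12·0 = 1, valid modulo lcm(12, 4) = 12: x ≡ 1 (mod 12).
  Combine with x ≡ 5 (mod 8): gcd(12, 8) = 4; 5 - 1 = 4, which IS divisible by 4, so compatible.
    Write x = 1 + 12·t and substitute into x ≡ 5 (mod 8): 12·t ≡ 5 − 1 = 4 (mod 8).
    Divide the congruence (and modulus) by g = 4: 3·t ≡ 1 (mod 2).
    Reduce coefficients mod 2: 1·t ≡ 1 (mod 2).
    So t ≡ 1 (mod 2).
    Then x = 1 + 12·1 = 13, valid modulo lcm(12, 8) = 24: x ≡ 13 (mod 24).
Verify: 13 mod 12 = 1, 13 mod 4 = 1, 13 mod 8 = 5.

x ≡ 13 (mod 24).


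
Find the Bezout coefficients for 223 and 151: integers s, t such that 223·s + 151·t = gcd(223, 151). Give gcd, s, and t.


Euclidean algorithm on (223, 151) — divide until remainder is 0:
  223 = 1 · 151 + 72
  151 = 2 · 72 + 7
  72 = 10 · 7 + 2
  7 = 3 · 2 + 1
  2 = 2 · 1 + 0
gcd(223, 151) = 1.
Track Bezout coefficients alongside the remainders: start with r₀ = 223 = a·1 + b·0 (s = 1, t = 0) and r₁ = 151 = a·0 + b·1 (s = 0, t = 1); each new remainder r_{k+1} = r_{k-1} − q_k·r_k inherits s_{k+1} = s_{k-1} − q_k·s_k, t_{k+1} = t_{k-1} − q_k·t_k, so r_k = a·s_k + b·t_k at every step:
  q = 1: r = 72, s = 1 − 1·0 = 1, t = 0 − 1·1 = -1  (check: 223·1 + 151·(-1) = 72)
  q = 2: r = 7, s = 0 − 2·1 = -2, t = 1 − 2·(-1) = 3  (check: 223·(-2) + 151·3 = 7)
  q = 10: r = 2, s = 1 − 10·(-2) = 21, t = -1 − 10·3 = -31  (check: 223·21 + 151·(-31) = 2)
  q = 3: r = 1, s = -2 − 3·21 = -65, t = 3 − 3·(-31) = 96  (check: 223·(-65) + 151·96 = 1)
The row with r = 1 (the gcd) gives the Bezout coefficients s = -65, t = 96.
Result: 223 · (-65) + 151 · (96) = 1.

gcd(223, 151) = 1; s = -65, t = 96 (check: 223·(-65) + 151·96 = 1).


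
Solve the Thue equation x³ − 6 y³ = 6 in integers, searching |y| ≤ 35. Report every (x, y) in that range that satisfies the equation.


The equation is x³ - 6y³ = 6. For fixed y, x³ = 6·y³ + 6, so a solution requires the RHS to be a perfect cube.
Strategy: iterate y from -35 to 35, compute RHS = 6·y³ + 6, and check whether it is a (positive or negative) perfect cube.
Check small values of y:
  y = 0: RHS = 6 is not a perfect cube.
  y = 1: RHS = 12 is not a perfect cube.
  y = -1: RHS = 0 = (0)³ ⇒ x = 0 works.
  y = 2: RHS = 54 is not a perfect cube.
  y = -2: RHS = -42 is not a perfect cube.
  y = 3: RHS = 168 is not a perfect cube.
  y = -3: RHS = -156 is not a perfect cube.
Continuing the search up to |y| = 35 finds no further solutions beyond those listed.
Collected solutions: (0, -1).

Solutions (with |y| ≤ 35): (0, -1).


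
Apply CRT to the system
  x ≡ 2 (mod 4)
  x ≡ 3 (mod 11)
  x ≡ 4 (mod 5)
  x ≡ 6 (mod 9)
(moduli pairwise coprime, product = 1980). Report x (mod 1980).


Product of moduli M = 4 · 11 · 5 · 9 = 1980.
Merge one congruence at a time:
  Start: x ≡ 2 (mod 4).
  Combine with x ≡ 3 (mod 11); new modulus lcm = 44.
    Write x = 2 + 4·t and substitute into x ≡ 3 (mod 11): 4·t ≡ 3 − 2 = 1 (mod 11).
    The inverse of 4 mod 11 is 3 (since 4·3 = 12 = 1·11 + 1), so t ≡ 3·1 = 3 ≡ 3 (mod 11).
    Then x = 2 + 4·3 = 14, valid modulo lcm(4, 11) = 44: x ≡ 14 (mod 44).
  Combine with x ≡ 4 (mod 5); new modulus lcm = 220.
    Write x = 14 + 44·t and substitute into x ≡ 4 (mod 5): 44·t ≡ 4 − 14 = -10 (mod 5).
    Reduce coefficients mod 5: 4·t ≡ 0 (mod 5).
    The inverse of 4 mod 5 is 4 (since 4·4 = 16 = 3·5 + 1), so t ≡ 4·0 = 0 ≡ 0 (mod 5).
    Then x = 14 + 44·0 = 14, valid modulo lcm(44, 5) = 220: x ≡ 14 (mod 220).
  Combine with x ≡ 6 (mod 9); new modulus lcm = 1980.
    Write x = 14 + 220·t and substitute into x ≡ 6 (mod 9): 220·t ≡ 6 − 14 = -8 (mod 9).
    Reduce coefficients mod 9: 4·t ≡ 1 (mod 9).
    The inverse of 4 mod 9 is 7 (since 4·7 = 28 = 3·9 + 1), so t ≡ 7·1 = 7 ≡ 7 (mod 9).
    Then x = 14 + 220·7 = 1554, valid modulo lcm(220, 9) = 1980: x ≡ 1554 (mod 1980).
Verify against each original: 1554 mod 4 = 2, 1554 mod 11 = 3, 1554 mod 5 = 4, 1554 mod 9 = 6.

x ≡ 1554 (mod 1980).


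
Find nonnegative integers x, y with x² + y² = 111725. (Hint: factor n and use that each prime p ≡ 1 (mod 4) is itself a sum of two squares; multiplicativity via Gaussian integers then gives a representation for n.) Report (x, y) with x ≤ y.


Step 1: Factor n = 111725 = 5^2 · 41 · 109.
Step 2: Check the mod-4 condition on each prime factor: 5 ≡ 1 (mod 4), exponent 2; 41 ≡ 1 (mod 4), exponent 1; 109 ≡ 1 (mod 4), exponent 1.
All primes ≡ 3 (mod 4) appear to even exponent (or don't appear), so by the two-squares theorem n IS expressible as a sum of two squares.
Step 3: Build a representation. Group n = k² · m with k = 5 and m = 41 · 109 = 4469 (a product of primes ≡ 1 (mod 4)); a representation of m scales to one of n via (k·x)² + (k·y)² = k²(x² + y²). Each prime p ≡ 1 (mod 4) is itself a sum of two squares; find a² by testing p − a² for a perfect square:
  41: 41 − 1² = 40, 41 − 2² = 37, 41 − 3² = 32, 41 − 4² = 25 = 5² ⇒ 41 = 4² + 5².
  109: 109 − 1² = 108, 109 − 2² = 105, 109 − 3² = 100 = 10² ⇒ 109 = 3² + 10².
  Combine using the Brahmagupta–Fibonacci identity (a² + b²)(c² + d²) = (ac − bd)² + (ad + bc)² = (ac + bd)² + (ad − bc)²:
  41 · 109 = 4469: from (4² + 5²)(3² + 10²), take (4·3 − 5·10, 4·10 + 5·3) = (12 − 50, 40 + 15) = (-38, 55); dropping signs (only squares matter) gives (38, 55); check 38² + 55² = 1444 + 3025 = 4469 ✓.
  Scale by k = 5: (5·38, 5·55) = (190, 275).
Step 4: Order so x ≤ y and verify: 190² + 275² = 36100 + 75625 = 111725 = n. ✓

n = 111725 = 190² + 275² (one valid representation with x ≤ y).


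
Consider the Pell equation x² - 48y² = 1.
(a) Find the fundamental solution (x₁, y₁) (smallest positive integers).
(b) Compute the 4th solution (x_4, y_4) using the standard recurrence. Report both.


Step 1: Find the fundamental solution (x₁, y₁) of x² - 48y² = 1.
  Expand √48 as a continued fraction. a₀ = ⌊√48⌋ = 6; iterate m_{k+1} = d_k·a_k − m_k, d_{k+1} = (48 − m_{k+1}²)/d_k, a_{k+1} = ⌊(a₀ + m_{k+1})/d_{k+1}⌋ (starting m₀ = 0, d₀ = 1), with convergents p_k = a_k·p_{k-1} + p_{k-2}, q_k = a_k·q_{k-1} + q_{k-2} (p₋₁ = 1, q₋₁ = 0):
  k = 0: a₀ = 6; p₀/q₀ = 6/1; p₀² − 48·q₀² = 36 − 48 = -12.
  k = 1: m = 6, d = 12, a = ⌊(6 + 6)/12⌋ = 1; p/q = (1·6 + 1)/(1·1 + 0) = 7/1; p² − 48·q² = 49 − 48 = 1.
  The first convergent with p² − 48·q² = 1 gives the fundamental solution (x₁, y₁) = (7, 1).
Step 2: Apply the recurrence (x_{n+1}, y_{n+1}) = (x₁x_n + 48y₁y_n, x₁y_n + y₁x_n) repeatedly.
  From (x_1, y_1) = (7, 1): x_2 = 7·7 + 48·1·1 = 97; y_2 = 7·1 + 1·7 = 14.
  From (x_2, y_2) = (97, 14): x_3 = 7·97 + 48·1·14 = 1351; y_3 = 7·14 + 1·97 = 195.
  From (x_3, y_3) = (1351, 195): x_4 = 7·1351 + 48·1·195 = 18817; y_4 = 7·195 + 1·1351 = 2716.
Step 3: Verify x_4² - 48·y_4² = 354079489 - 354079488 = 1 (should be 1). ✓

(x_1, y_1) = (7, 1); (x_4, y_4) = (18817, 2716).
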